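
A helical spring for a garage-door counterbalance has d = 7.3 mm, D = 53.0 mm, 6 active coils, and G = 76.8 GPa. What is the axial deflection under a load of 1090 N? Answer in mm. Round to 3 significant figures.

35.7 mm

k = Gd⁴/(8D³N_a) = (76.8×10³)(7.3⁴)/(8·53.0³·6) = 30.52 N/mm
δ = F/k = 1090 / 30.52 = 35.714 mm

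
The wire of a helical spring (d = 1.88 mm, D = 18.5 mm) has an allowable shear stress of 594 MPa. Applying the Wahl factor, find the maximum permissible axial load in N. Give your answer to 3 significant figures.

C = D/d = 18.5/1.88 = 9.8404
K_W = (4C−1)/(4C−4) + 0.615/C = 38.362/35.362 + 0.0625 = 1.1473
τ_max = K·8FD/(πd³) → F_max = τ_allow·πd³/(8DK)
F_max = 594·π·1.88³/(8·18.5·1.1473) = 12400/169.81 = 73.023 N

73.0 N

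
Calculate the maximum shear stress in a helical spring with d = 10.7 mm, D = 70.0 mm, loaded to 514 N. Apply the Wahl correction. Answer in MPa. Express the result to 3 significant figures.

Spring index C = D/d = 70.0/10.7 = 6.5421
K_W = (4C−1)/(4C−4) + 0.615/C = 25.168/22.168 + 0.0940 = 1.2293
τ₀ = 8FD/(πd³) = 8·514·70.0/(π·10.7³) = 287840/3848.6 = 74.791 MPa
τ_max = K·τ₀ = 1.2293 × 74.791 = 91.943 MPa

91.9 MPa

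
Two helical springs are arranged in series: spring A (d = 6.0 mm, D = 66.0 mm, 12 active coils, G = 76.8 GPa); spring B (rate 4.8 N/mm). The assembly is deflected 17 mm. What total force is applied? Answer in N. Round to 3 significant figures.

35.0 N

k_A = Gd⁴/(8D³N_a) = (76.8×10³)(6.0⁴)/(8·66.0³·12) = 3.6063 N/mm
Series: 1/k_eq = 1/3.6063 + 1/4.8 = 0.48562; k_eq = 2.0592 N/mm
F = k_eq·δ = 2.0592·17 = 35.006 N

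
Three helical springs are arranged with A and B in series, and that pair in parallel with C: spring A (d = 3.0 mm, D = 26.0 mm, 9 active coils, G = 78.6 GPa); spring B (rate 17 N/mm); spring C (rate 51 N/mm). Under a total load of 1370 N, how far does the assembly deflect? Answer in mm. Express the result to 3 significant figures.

k_A = Gd⁴/(8D³N_a) = (78.6×10³)(3.0⁴)/(8·26.0³·9) = 5.031 N/mm
Springs A,B series: k_AB = 1/(1/5.031+1/17) = 3.8821 N/mm; parallel with C: k_eq = 3.8821+51 = 54.882 N/mm
δ = F/k_eq = 1370/54.882 = 24.963 mm

25.0 mm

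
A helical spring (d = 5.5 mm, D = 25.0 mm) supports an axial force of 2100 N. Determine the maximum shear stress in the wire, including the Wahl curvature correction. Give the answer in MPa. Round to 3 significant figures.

1080 MPa

Spring index C = D/d = 25.0/5.5 = 4.5455
K_W = (4C−1)/(4C−4) + 0.615/C = 17.182/14.182 + 0.1353 = 1.3468
τ₀ = 8FD/(πd³) = 8·2100·25.0/(π·5.5³) = 420000/522.68 = 803.55 MPa
τ_max = K·τ₀ = 1.3468 × 803.55 = 1082.2 MPa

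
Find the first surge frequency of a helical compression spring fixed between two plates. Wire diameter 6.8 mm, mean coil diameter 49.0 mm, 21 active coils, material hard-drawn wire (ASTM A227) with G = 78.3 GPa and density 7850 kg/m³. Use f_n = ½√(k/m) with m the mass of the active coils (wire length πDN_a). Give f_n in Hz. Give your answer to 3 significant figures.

47.9 Hz

k = Gd⁴/(8D³N_a) = (78.3×10³)(6.8⁴)/(8·49.0³·21) = 8.4703 N/mm = 8470.3 N/m
Wire length L = πDN_a = π·49.0·21 = 3232.7 mm
m = ρ·(πd²/4)·L = 7850 × 36.317×10⁻⁶ m² × 3.2327 m = 0.9216 kg
f_n = ½√(k/m) = 0.5·√(8470.3/0.9216) = 0.5·√(9190.9) = 47.935 Hz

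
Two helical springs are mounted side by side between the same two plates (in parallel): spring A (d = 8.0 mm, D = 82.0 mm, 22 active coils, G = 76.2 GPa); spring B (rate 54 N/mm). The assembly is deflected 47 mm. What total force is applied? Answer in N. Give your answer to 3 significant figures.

k_A = Gd⁴/(8D³N_a) = (76.2×10³)(8.0⁴)/(8·82.0³·22) = 3.2163 N/mm
Parallel: k_eq = 3.2163 + 54 = 57.216 N/mm
F = k_eq·δ = 57.216·47 = 2689.2 N

2690 N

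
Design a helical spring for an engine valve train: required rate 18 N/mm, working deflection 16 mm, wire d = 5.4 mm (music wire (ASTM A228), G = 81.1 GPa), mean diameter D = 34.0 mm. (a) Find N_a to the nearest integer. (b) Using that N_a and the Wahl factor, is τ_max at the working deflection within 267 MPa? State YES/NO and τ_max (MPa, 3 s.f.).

N_a = Gd⁴/(8D³k) = (81.1×10³)(5.4⁴)/(8·34.0³·18) = 12.18 → N_a = 12
Actual rate k = Gd⁴/(8D³·12) = 18.276 N/mm
Working load F = kδ = 18.276·16 = 292.42 N
C = 34.0/5.4 = 6.2963; K_W = (4C−1)/(4C−4)+0.615/C = 1.2393
τ_max = K_W·8FD/(πd³) = 1.2393·160.79 = 199.26 MPa
τ_max ≤ 267 MPa → acceptable

(a) 12 coils; (b) YES, τ_max = 199 MPa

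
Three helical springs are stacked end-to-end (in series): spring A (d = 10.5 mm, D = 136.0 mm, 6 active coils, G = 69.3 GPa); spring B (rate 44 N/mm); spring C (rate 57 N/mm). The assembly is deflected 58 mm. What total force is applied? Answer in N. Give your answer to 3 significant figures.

k_A = Gd⁴/(8D³N_a) = (69.3×10³)(10.5⁴)/(8·136.0³·6) = 6.9764 N/mm
Series: 1/k_eq = 1/6.9764 + 1/44 + 1/57 = 0.18361; k_eq = 5.4463 N/mm
F = k_eq·δ = 5.4463·58 = 315.88 N

316 N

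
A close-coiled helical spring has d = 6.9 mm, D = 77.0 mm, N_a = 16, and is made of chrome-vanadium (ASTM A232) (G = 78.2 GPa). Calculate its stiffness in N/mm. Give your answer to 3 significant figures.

3.03 N/mm

k = Gd⁴/(8D³N_a) = (78.2×10³ × 6.9⁴) / (8 × 77.0³ × 16)
  = 1.77257e+08 / 5.84362e+07 = 3.0333 N/mm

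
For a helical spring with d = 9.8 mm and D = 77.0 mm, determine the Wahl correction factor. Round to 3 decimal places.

1.188

C = D/d = 77.0/9.8 = 7.8571
K_W = (4C−1)/(4C−4) + 0.615/C = 30.429/27.429 + 0.0783 = 1.1876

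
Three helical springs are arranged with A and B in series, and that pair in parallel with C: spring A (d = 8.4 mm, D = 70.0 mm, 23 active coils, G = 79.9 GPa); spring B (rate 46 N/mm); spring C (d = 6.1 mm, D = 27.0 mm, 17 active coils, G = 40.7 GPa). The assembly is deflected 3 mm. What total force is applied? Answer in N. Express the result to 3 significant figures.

k_A = Gd⁴/(8D³N_a) = (79.9×10³)(8.4⁴)/(8·70.0³·23) = 6.3031 N/mm
k_C = Gd⁴/(8D³N_a) = (40.7×10³)(6.1⁴)/(8·27.0³·17) = 21.052 N/mm
Springs A,B series: k_AB = 1/(1/6.3031+1/46) = 5.5435 N/mm; parallel with C: k_eq = 5.5435+21.052 = 26.595 N/mm
F = k_eq·δ = 26.595·3 = 79.785 N

79.8 N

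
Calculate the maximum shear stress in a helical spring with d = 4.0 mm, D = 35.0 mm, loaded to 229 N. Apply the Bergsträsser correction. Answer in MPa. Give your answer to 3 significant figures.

369 MPa

Spring index C = D/d = 35.0/4.0 = 8.7500
K_B = (4C+2)/(4C−3) = 37.000/32.000 = 1.1562
τ₀ = 8FD/(πd³) = 8·229·35.0/(π·4.0³) = 64120/201.06 = 318.91 MPa
τ_max = K·τ₀ = 1.1562 × 318.91 = 368.74 MPa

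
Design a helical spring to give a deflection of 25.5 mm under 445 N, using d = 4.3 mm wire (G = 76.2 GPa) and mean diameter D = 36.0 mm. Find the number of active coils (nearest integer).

4

Required rate k = F/δ = 445/25.5 = 17.451 N/mm
N_a = Gd⁴/(8D³k) = (76.2×10³ × 4.3⁴)/(8 × 36.0³ × 17.451)
    = 2.60513e+07 / 6.51354e+06 = 4 → 4 coils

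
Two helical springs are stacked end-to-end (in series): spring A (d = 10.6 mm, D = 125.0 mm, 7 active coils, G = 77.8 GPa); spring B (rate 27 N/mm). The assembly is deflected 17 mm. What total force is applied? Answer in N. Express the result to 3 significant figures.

115 N

k_A = Gd⁴/(8D³N_a) = (77.8×10³)(10.6⁴)/(8·125.0³·7) = 8.9802 N/mm
Series: 1/k_eq = 1/8.9802 + 1/27 = 0.14839; k_eq = 6.7388 N/mm
F = k_eq·δ = 6.7388·17 = 114.56 N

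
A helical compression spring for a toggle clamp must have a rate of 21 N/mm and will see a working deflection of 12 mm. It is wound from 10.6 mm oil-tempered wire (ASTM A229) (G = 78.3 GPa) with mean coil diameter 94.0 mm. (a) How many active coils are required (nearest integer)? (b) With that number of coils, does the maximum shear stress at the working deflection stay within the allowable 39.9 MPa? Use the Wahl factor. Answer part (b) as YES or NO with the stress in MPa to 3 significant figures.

(a) 7 coils; (b) NO, τ_max = 59.7 MPa

N_a = Gd⁴/(8D³k) = (78.3×10³)(10.6⁴)/(8·94.0³·21) = 7.084 → N_a = 7
Actual rate k = Gd⁴/(8D³·7) = 21.253 N/mm
Working load F = kδ = 21.253·12 = 255.03 N
C = 94.0/10.6 = 8.8679; K_W = (4C−1)/(4C−4)+0.615/C = 1.1647
τ_max = K_W·8FD/(πd³) = 1.1647·51.256 = 59.697 MPa
τ_max > 39.9 MPa → exceeds allowable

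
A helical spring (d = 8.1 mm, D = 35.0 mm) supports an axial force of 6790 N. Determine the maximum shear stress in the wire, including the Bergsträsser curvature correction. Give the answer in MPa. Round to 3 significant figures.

1540 MPa

Spring index C = D/d = 35.0/8.1 = 4.3210
K_B = (4C+2)/(4C−3) = 19.284/14.284 = 1.3500
τ₀ = 8FD/(πd³) = 8·6790·35.0/(π·8.1³) = 1.9012e+06/1669.6 = 1138.7 MPa
τ_max = K·τ₀ = 1.3500 × 1138.7 = 1537.3 MPa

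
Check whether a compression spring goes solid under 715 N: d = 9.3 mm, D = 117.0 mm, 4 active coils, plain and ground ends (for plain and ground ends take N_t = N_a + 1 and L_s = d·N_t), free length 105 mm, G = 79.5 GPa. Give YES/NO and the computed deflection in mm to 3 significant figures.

YES, δ = 61.6 mm

k = Gd⁴/(8D³N_a) = (79.5×10³)(9.3⁴)/(8·117.0³·4) = 11.604 N/mm
N_t = 5; L_s = 9.3·5 = 46.5 mm; δ_solid = L₀ − L_s = 105 − 46.5 = 58.5 mm
δ = F/k = 715/11.604 = 61.619 mm
δ ≥ δ_solid → spring goes solid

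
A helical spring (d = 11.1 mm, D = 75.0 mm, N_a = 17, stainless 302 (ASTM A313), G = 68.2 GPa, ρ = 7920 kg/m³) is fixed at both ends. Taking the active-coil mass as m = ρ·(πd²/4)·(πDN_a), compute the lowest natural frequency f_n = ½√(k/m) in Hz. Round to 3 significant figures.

38.3 Hz

k = Gd⁴/(8D³N_a) = (68.2×10³)(11.1⁴)/(8·75.0³·17) = 18.045 N/mm = 18045 N/m
Wire length L = πDN_a = π·75.0·17 = 4005.5 mm
m = ρ·(πd²/4)·L = 7920 × 96.769×10⁻⁶ m² × 4.0055 m = 3.0699 kg
f_n = ½√(k/m) = 0.5·√(18045/3.0699) = 0.5·√(5878) = 38.334 Hz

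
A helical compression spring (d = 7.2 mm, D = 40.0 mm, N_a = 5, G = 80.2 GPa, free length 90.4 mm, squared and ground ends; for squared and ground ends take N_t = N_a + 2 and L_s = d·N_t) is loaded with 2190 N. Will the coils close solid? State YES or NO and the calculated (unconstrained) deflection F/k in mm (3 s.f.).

NO, δ = 26.0 mm

k = Gd⁴/(8D³N_a) = (80.2×10³)(7.2⁴)/(8·40.0³·5) = 84.191 N/mm
N_t = 7; L_s = 7.2·7 = 50.4 mm; δ_solid = L₀ − L_s = 90.4 − 50.4 = 40 mm
δ = F/k = 2190/84.191 = 26.012 mm
δ < δ_solid → spring does not go solid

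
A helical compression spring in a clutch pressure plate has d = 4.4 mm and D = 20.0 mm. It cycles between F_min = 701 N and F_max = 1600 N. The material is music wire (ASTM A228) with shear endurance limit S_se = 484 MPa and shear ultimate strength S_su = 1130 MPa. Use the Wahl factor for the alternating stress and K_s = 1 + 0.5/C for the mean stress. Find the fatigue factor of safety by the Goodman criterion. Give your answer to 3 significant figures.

C = D/d = 20.0/4.4 = 4.5455; K_W = (4C−1)/(4C−4)+0.615/C = 1.3468; K_s = 1+0.5/C = 1.1100
F_a = (F_max−F_min)/2 = 449.5 N; F_m = (F_max+F_min)/2 = 1150.5 N
τ_a = K_W·8F_aD/(πd³) = 1.3468 × 268.75 = 361.96 MPa
τ_m = K_s·8F_mD/(πd³) = 1.1100 × 687.86 = 763.52 MPa
Goodman: 1/n_f = τ_a/S_se + τ_m/S_su = 361.96/484 + 763.52/1130 = 0.74785 + 0.67568 = 1.4235
n_f = 1/1.4235 = 0.7025

0.702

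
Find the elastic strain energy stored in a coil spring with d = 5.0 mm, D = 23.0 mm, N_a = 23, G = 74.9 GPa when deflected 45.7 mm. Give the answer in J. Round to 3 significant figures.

21.8 J

k = Gd⁴/(8D³N_a) = (74.9×10³)(5.0⁴)/(8·23.0³·23) = 20.91 N/mm
U = ½kδ² = 0.5 × 20.91 × 45.7² = 21835 N·mm = 21.835 J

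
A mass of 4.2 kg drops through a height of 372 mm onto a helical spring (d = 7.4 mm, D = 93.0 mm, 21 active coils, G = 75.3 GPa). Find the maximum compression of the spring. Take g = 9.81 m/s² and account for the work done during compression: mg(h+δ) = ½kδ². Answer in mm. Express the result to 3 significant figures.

k = Gd⁴/(8D³N_a) = (75.3×10³)(7.4⁴)/(8·93.0³·21) = 1.671 N/mm
W = mg = 4.2 × 9.81 = 41.202 N
½kδ² − Wδ − Wh = 0 → δ = (W + √(W² + 2kWh))/k
δ = (41.202 + √(1697.6 + 51221.8))/1.671 = (41.202 + 230.04)/1.671 = 162.33 mm

162 mm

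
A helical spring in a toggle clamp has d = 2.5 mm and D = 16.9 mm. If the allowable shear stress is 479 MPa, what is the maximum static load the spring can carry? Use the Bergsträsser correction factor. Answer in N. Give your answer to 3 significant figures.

C = D/d = 16.9/2.5 = 6.7600
K_B = (4C+2)/(4C−3) = 29.040/24.040 = 1.2080
τ_max = K·8FD/(πd³) → F_max = τ_allow·πd³/(8DK)
F_max = 479·π·2.5³/(8·16.9·1.2080) = 23513/163.32 = 143.97 N

144 N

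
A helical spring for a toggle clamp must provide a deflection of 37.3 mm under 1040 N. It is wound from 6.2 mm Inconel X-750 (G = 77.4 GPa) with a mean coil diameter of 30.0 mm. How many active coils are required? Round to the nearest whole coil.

Required rate k = F/δ = 1040/37.3 = 27.882 N/mm
N_a = Gd⁴/(8D³k) = (77.4×10³ × 6.2⁴)/(8 × 30.0³ × 27.882)
    = 1.14369e+08 / 6.02252e+06 = 18.99 → 19 coils

19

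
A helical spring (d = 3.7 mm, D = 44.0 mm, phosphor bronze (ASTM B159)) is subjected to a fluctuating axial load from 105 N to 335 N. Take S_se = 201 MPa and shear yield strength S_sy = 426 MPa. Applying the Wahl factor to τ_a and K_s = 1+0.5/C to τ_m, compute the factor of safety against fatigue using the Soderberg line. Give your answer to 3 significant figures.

0.383

C = D/d = 44.0/3.7 = 11.8919; K_W = (4C−1)/(4C−4)+0.615/C = 1.1206; K_s = 1+0.5/C = 1.0420
F_a = (F_max−F_min)/2 = 115 N; F_m = (F_max+F_min)/2 = 220 N
τ_a = K_W·8F_aD/(πd³) = 1.1206 × 254.38 = 285.05 MPa
τ_m = K_s·8F_mD/(πd³) = 1.0420 × 486.64 = 507.1 MPa
Soderberg: 1/n_f = τ_a/S_se + τ_m/S_sy = 285.05/201 + 507.1/426 = 1.41818 + 1.19038 = 2.6086
n_f = 1/2.6086 = 0.3834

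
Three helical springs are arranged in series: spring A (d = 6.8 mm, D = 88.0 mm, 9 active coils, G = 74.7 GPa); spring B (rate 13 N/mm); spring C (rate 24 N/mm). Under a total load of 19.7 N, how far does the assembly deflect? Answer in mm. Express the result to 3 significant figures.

8.39 mm

k_A = Gd⁴/(8D³N_a) = (74.7×10³)(6.8⁴)/(8·88.0³·9) = 3.2552 N/mm
Series: 1/k_eq = 1/3.2552 + 1/13 + 1/24 = 0.42579; k_eq = 2.3486 N/mm
δ = F/k_eq = 19.7/2.3486 = 8.3881 mm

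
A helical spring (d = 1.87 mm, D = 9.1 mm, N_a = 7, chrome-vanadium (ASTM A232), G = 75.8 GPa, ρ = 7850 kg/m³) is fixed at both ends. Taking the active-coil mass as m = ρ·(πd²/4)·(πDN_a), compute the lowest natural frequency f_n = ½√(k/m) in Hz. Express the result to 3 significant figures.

k = Gd⁴/(8D³N_a) = (75.8×10³)(1.87⁴)/(8·9.1³·7) = 21.965 N/mm = 21965 N/m
Wire length L = πDN_a = π·9.1·7 = 200.12 mm
m = ρ·(πd²/4)·L = 7850 × 2.7465×10⁻⁶ m² × 0.20012 m = 0.0043145 kg
f_n = ½√(k/m) = 0.5·√(21965/0.0043145) = 0.5·√(5.0909e+06) = 1128.1 Hz

1130 Hz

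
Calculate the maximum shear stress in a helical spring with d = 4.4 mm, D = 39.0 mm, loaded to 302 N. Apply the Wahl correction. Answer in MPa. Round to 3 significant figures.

410 MPa

Spring index C = D/d = 39.0/4.4 = 8.8636
K_W = (4C−1)/(4C−4) + 0.615/C = 34.455/31.455 + 0.0694 = 1.1648
τ₀ = 8FD/(πd³) = 8·302·39.0/(π·4.4³) = 94224/267.61 = 352.09 MPa
τ_max = K·τ₀ = 1.1648 × 352.09 = 410.1 MPa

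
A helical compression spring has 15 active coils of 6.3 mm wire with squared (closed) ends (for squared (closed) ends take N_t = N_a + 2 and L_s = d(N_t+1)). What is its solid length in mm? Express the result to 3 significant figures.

squared (closed) ends: N_t = N_a + 2 = 15 + 2 = 17
L_s = d·(N_t+1) = 6.3 × 18 = 113.4 mm

113 mm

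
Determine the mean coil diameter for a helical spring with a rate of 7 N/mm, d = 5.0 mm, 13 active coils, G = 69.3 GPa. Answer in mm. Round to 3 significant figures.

39.0 mm

D = (Gd⁴/(8N_a·k))^(1/3) = (69.3×10³·5.0⁴/(8·13·7))^(1/3)
  = (59495.2)^(1/3) = 39.0386 mm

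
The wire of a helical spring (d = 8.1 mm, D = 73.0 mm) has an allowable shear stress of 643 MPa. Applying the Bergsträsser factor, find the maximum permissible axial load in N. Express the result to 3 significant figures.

1600 N

C = D/d = 73.0/8.1 = 9.0123
K_B = (4C+2)/(4C−3) = 38.049/33.049 = 1.1513
τ_max = K·8FD/(πd³) → F_max = τ_allow·πd³/(8DK)
F_max = 643·π·8.1³/(8·73.0·1.1513) = 1.0735e+06/672.35 = 1596.7 N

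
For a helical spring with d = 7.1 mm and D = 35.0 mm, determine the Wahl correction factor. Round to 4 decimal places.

C = D/d = 35.0/7.1 = 4.9296
K_W = (4C−1)/(4C−4) + 0.615/C = 18.718/15.718 + 0.1248 = 1.3156

1.3156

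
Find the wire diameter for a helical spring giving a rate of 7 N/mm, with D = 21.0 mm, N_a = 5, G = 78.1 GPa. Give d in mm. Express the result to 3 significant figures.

2.40 mm

d = (8D³N_a·k / G)^(1/4) = (8·21.0³·5·7 / (78.1×10³))^0.25
  = (33.202)^0.25 = 2.4004 mm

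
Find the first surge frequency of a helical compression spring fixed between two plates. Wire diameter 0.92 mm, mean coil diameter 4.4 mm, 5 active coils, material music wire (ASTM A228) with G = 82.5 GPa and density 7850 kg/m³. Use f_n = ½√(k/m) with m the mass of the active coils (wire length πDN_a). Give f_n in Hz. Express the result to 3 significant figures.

k = Gd⁴/(8D³N_a) = (82.5×10³)(0.92⁴)/(8·4.4³·5) = 17.346 N/mm = 17346 N/m
Wire length L = πDN_a = π·4.4·5 = 69.115 mm
m = ρ·(πd²/4)·L = 7850 × 0.66476×10⁻⁶ m² × 0.069115 m = 0.00036067 kg
f_n = ½√(k/m) = 0.5·√(17346/0.00036067) = 0.5·√(4.8093e+07) = 3467.4 Hz

3470 Hz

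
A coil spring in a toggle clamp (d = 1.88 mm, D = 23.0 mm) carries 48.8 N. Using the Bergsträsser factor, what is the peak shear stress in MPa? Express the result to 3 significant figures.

477 MPa

Spring index C = D/d = 23.0/1.88 = 12.2340
K_B = (4C+2)/(4C−3) = 50.936/45.936 = 1.1088
τ₀ = 8FD/(πd³) = 8·48.8·23.0/(π·1.88³) = 8979.2/20.875 = 430.14 MPa
τ_max = K·τ₀ = 1.1088 × 430.14 = 476.96 MPa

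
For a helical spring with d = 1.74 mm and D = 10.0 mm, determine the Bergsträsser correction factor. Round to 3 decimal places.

1.250

C = D/d = 10.0/1.74 = 5.7471
K_B = (4C+2)/(4C−3) = 24.989/19.989 = 1.2501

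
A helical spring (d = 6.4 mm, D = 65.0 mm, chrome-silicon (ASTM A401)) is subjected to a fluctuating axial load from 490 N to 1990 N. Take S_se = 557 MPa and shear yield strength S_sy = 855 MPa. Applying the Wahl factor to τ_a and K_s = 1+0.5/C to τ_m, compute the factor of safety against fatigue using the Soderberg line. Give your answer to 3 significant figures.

C = D/d = 65.0/6.4 = 10.1562; K_W = (4C−1)/(4C−4)+0.615/C = 1.1425; K_s = 1+0.5/C = 1.0492
F_a = (F_max−F_min)/2 = 750 N; F_m = (F_max+F_min)/2 = 1240 N
τ_a = K_W·8F_aD/(πd³) = 1.1425 × 473.56 = 541.03 MPa
τ_m = K_s·8F_mD/(πd³) = 1.0492 × 782.95 = 821.5 MPa
Soderberg: 1/n_f = τ_a/S_se + τ_m/S_sy = 541.03/557 + 821.5/855 = 0.97132 + 0.96082 = 1.9321
n_f = 1/1.9321 = 0.5176

0.518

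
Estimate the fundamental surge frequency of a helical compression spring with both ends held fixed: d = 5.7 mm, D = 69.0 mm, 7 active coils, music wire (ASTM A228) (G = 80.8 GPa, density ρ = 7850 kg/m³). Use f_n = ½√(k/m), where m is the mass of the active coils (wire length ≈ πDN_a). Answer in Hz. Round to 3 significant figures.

k = Gd⁴/(8D³N_a) = (80.8×10³)(5.7⁴)/(8·69.0³·7) = 4.6363 N/mm = 4636.3 N/m
Wire length L = πDN_a = π·69.0·7 = 1517.4 mm
m = ρ·(πd²/4)·L = 7850 × 25.518×10⁻⁶ m² × 1.5174 m = 0.30395 kg
f_n = ½√(k/m) = 0.5·√(4636.3/0.30395) = 0.5·√(15253) = 61.753 Hz

61.8 Hz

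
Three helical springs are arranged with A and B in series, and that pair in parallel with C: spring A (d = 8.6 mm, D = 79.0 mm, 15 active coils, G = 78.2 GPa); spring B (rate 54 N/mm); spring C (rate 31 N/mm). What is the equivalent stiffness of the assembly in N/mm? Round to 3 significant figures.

37.4 N/mm

k_A = Gd⁴/(8D³N_a) = (78.2×10³)(8.6⁴)/(8·79.0³·15) = 7.23 N/mm
Springs A,B series: k_AB = 1/(1/7.23+1/54) = 6.3763 N/mm; parallel with C: k_eq = 6.3763+31 = 37.376 N/mm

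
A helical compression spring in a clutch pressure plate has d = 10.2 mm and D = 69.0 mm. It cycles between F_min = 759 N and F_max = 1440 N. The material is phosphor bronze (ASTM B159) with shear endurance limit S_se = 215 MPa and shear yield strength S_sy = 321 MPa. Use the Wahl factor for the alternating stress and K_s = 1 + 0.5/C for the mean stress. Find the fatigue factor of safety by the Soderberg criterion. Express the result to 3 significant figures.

C = D/d = 69.0/10.2 = 6.7647; K_W = (4C−1)/(4C−4)+0.615/C = 1.2210; K_s = 1+0.5/C = 1.0739
F_a = (F_max−F_min)/2 = 340.5 N; F_m = (F_max+F_min)/2 = 1099.5 N
τ_a = K_W·8F_aD/(πd³) = 1.2210 × 56.377 = 68.838 MPa
τ_m = K_s·8F_mD/(πd³) = 1.0739 × 182.05 = 195.5 MPa
Soderberg: 1/n_f = τ_a/S_se + τ_m/S_sy = 68.838/215 + 195.5/321 = 0.32018 + 0.60904 = 0.92922
n_f = 1/0.92922 = 1.076

1.08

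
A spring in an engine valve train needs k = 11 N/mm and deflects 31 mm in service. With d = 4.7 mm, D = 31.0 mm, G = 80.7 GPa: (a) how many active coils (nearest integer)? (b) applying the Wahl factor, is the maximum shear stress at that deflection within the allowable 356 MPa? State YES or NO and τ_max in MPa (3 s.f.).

N_a = Gd⁴/(8D³k) = (80.7×10³)(4.7⁴)/(8·31.0³·11) = 15.02 → N_a = 15
Actual rate k = Gd⁴/(8D³·15) = 11.015 N/mm
Working load F = kδ = 11.015·31 = 341.48 N
C = 31.0/4.7 = 6.5957; K_W = (4C−1)/(4C−4)+0.615/C = 1.2273
τ_max = K_W·8FD/(πd³) = 1.2273·259.64 = 318.65 MPa
τ_max ≤ 356 MPa → acceptable

(a) 15 coils; (b) YES, τ_max = 319 MPa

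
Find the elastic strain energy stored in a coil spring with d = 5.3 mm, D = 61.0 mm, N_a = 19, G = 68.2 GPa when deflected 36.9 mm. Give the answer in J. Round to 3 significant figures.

1.06 J

k = Gd⁴/(8D³N_a) = (68.2×10³)(5.3⁴)/(8·61.0³·19) = 1.5597 N/mm
U = ½kδ² = 0.5 × 1.5597 × 36.9² = 1061.9 N·mm = 1.0619 J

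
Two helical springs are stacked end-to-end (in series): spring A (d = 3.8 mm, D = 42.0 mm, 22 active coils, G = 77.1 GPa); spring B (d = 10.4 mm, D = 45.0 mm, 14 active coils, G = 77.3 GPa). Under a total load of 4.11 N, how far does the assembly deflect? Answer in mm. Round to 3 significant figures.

k_A = Gd⁴/(8D³N_a) = (77.1×10³)(3.8⁴)/(8·42.0³·22) = 1.2329 N/mm
k_B = Gd⁴/(8D³N_a) = (77.3×10³)(10.4⁴)/(8·45.0³·14) = 88.605 N/mm
Series: 1/k_eq = 1/1.2329 + 1/88.605 = 0.82238; k_eq = 1.216 N/mm
δ = F/k_eq = 4.11/1.216 = 3.38 mm

3.38 mm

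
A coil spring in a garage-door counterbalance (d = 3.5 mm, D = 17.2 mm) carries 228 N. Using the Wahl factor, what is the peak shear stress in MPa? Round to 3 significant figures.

307 MPa

Spring index C = D/d = 17.2/3.5 = 4.9143
K_W = (4C−1)/(4C−4) + 0.615/C = 18.657/15.657 + 0.1251 = 1.3168
τ₀ = 8FD/(πd³) = 8·228·17.2/(π·3.5³) = 31372.8/134.7 = 232.92 MPa
τ_max = K·τ₀ = 1.3168 × 232.92 = 306.69 MPa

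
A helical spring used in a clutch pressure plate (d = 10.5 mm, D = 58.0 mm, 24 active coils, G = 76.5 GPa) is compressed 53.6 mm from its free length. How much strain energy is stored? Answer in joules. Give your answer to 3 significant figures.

k = Gd⁴/(8D³N_a) = (76.5×10³)(10.5⁴)/(8·58.0³·24) = 24.822 N/mm
U = ½kδ² = 0.5 × 24.822 × 53.6² = 35656 N·mm = 35.656 J

35.7 J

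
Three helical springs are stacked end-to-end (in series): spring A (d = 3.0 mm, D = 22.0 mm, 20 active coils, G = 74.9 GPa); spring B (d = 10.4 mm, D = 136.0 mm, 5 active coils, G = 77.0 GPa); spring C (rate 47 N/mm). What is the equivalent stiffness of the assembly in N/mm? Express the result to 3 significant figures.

2.42 N/mm

k_A = Gd⁴/(8D³N_a) = (74.9×10³)(3.0⁴)/(8·22.0³·20) = 3.5611 N/mm
k_B = Gd⁴/(8D³N_a) = (77.0×10³)(10.4⁴)/(8·136.0³·5) = 8.9526 N/mm
Series: 1/k_eq = 1/3.5611 + 1/8.9526 + 1/47 = 0.41379; k_eq = 2.4167 N/mm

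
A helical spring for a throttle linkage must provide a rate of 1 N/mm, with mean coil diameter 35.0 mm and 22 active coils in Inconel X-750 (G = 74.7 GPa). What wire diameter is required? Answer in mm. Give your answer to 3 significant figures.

3.17 mm

d = (8D³N_a·k / G)^(1/4) = (8·35.0³·22·1 / (74.7×10³))^0.25
  = (101.02)^0.25 = 3.1703 mm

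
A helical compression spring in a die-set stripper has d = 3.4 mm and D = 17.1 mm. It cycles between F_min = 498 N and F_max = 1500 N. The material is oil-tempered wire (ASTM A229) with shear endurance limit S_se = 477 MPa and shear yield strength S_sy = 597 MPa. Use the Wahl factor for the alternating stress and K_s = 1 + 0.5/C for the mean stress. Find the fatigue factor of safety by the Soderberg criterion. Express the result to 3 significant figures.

0.281

C = D/d = 17.1/3.4 = 5.0294; K_W = (4C−1)/(4C−4)+0.615/C = 1.3084; K_s = 1+0.5/C = 1.0994
F_a = (F_max−F_min)/2 = 501 N; F_m = (F_max+F_min)/2 = 999 N
τ_a = K_W·8F_aD/(πd³) = 1.3084 × 555.06 = 726.24 MPa
τ_m = K_s·8F_mD/(πd³) = 1.0994 × 1106.8 = 1216.8 MPa
Soderberg: 1/n_f = τ_a/S_se + τ_m/S_sy = 726.24/477 + 1216.8/597 = 1.52252 + 2.03823 = 3.5607
n_f = 1/3.5607 = 0.2808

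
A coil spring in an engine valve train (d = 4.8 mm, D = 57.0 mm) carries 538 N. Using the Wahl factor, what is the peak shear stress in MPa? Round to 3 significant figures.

Spring index C = D/d = 57.0/4.8 = 11.8750
K_W = (4C−1)/(4C−4) + 0.615/C = 46.500/43.500 + 0.0518 = 1.1208
τ₀ = 8FD/(πd³) = 8·538·57.0/(π·4.8³) = 245328/347.44 = 706.11 MPa
τ_max = K·τ₀ = 1.1208 × 706.11 = 791.38 MPa

791 MPa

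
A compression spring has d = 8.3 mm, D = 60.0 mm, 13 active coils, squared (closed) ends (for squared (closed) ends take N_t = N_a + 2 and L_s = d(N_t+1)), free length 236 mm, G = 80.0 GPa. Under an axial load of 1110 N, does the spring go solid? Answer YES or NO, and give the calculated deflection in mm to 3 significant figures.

NO, δ = 65.7 mm

k = Gd⁴/(8D³N_a) = (80.0×10³)(8.3⁴)/(8·60.0³·13) = 16.901 N/mm
N_t = 15; L_s = 8.3·16 = 132.8 mm; δ_solid = L₀ − L_s = 236 − 132.8 = 103.2 mm
δ = F/k = 1110/16.901 = 65.676 mm
δ < δ_solid → spring does not go solid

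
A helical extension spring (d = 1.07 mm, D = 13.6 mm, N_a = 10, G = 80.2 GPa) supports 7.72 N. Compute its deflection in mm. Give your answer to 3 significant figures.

k = Gd⁴/(8D³N_a) = (80.2×10³)(1.07⁴)/(8·13.6³·10) = 0.5224 N/mm
δ = F/k = 7.72 / 0.5224 = 14.778 mm

14.8 mm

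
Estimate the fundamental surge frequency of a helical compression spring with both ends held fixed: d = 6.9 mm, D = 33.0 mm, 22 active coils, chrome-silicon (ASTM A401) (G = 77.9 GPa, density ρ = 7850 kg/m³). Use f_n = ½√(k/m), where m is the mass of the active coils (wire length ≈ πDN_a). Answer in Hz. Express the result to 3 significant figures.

k = Gd⁴/(8D³N_a) = (77.9×10³)(6.9⁴)/(8·33.0³·22) = 27.918 N/mm = 27918 N/m
Wire length L = πDN_a = π·33.0·22 = 2280.8 mm
m = ρ·(πd²/4)·L = 7850 × 37.393×10⁻⁶ m² × 2.2808 m = 0.66949 kg
f_n = ½√(k/m) = 0.5·√(27918/0.66949) = 0.5·√(41700) = 102.1 Hz

102 Hz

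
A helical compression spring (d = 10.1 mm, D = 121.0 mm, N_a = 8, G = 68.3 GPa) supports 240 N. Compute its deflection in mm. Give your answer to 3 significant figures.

k = Gd⁴/(8D³N_a) = (68.3×10³)(10.1⁴)/(8·121.0³·8) = 6.2686 N/mm
δ = F/k = 240 / 6.2686 = 38.286 mm

38.3 mm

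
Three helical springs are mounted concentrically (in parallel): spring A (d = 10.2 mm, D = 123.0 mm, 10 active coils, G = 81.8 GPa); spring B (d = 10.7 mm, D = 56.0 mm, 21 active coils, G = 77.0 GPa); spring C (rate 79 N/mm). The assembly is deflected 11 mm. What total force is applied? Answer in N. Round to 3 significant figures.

1310 N

k_A = Gd⁴/(8D³N_a) = (81.8×10³)(10.2⁴)/(8·123.0³·10) = 5.9477 N/mm
k_B = Gd⁴/(8D³N_a) = (77.0×10³)(10.7⁴)/(8·56.0³·21) = 34.21 N/mm
Parallel: k_eq = 5.9477 + 34.21 + 79 = 119.16 N/mm
F = k_eq·δ = 119.16·11 = 1310.7 N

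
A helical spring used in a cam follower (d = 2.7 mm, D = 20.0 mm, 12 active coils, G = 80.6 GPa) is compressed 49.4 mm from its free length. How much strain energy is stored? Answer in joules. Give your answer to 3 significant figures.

k = Gd⁴/(8D³N_a) = (80.6×10³)(2.7⁴)/(8·20.0³·12) = 5.5774 N/mm
U = ½kδ² = 0.5 × 5.5774 × 49.4² = 6805.4 N·mm = 6.8054 J

6.81 J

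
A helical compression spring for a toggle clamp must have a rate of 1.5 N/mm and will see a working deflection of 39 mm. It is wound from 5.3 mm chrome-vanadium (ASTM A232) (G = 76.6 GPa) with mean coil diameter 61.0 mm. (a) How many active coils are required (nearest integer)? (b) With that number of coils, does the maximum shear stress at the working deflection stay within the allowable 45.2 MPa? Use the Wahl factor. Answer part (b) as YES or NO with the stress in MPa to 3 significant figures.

N_a = Gd⁴/(8D³k) = (76.6×10³)(5.3⁴)/(8·61.0³·1.5) = 22.19 → N_a = 22
Actual rate k = Gd⁴/(8D³·22) = 1.513 N/mm
Working load F = kδ = 1.513·39 = 59.006 N
C = 61.0/5.3 = 11.5094; K_W = (4C−1)/(4C−4)+0.615/C = 1.1248
τ_max = K_W·8FD/(πd³) = 1.1248·61.565 = 69.249 MPa
τ_max > 45.2 MPa → exceeds allowable

(a) 22 coils; (b) NO, τ_max = 69.2 MPa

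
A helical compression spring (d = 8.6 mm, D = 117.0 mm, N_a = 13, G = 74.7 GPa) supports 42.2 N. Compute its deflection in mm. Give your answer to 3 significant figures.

k = Gd⁴/(8D³N_a) = (74.7×10³)(8.6⁴)/(8·117.0³·13) = 2.4531 N/mm
δ = F/k = 42.2 / 2.4531 = 17.202 mm

17.2 mm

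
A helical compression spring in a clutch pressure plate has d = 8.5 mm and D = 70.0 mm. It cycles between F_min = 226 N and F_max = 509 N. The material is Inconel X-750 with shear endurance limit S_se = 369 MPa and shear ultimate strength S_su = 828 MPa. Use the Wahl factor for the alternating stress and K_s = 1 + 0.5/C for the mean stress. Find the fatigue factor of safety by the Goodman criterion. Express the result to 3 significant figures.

3.73

C = D/d = 70.0/8.5 = 8.2353; K_W = (4C−1)/(4C−4)+0.615/C = 1.1783; K_s = 1+0.5/C = 1.0607
F_a = (F_max−F_min)/2 = 141.5 N; F_m = (F_max+F_min)/2 = 367.5 N
τ_a = K_W·8F_aD/(πd³) = 1.1783 × 41.071 = 48.396 MPa
τ_m = K_s·8F_mD/(πd³) = 1.0607 × 106.67 = 113.15 MPa
Goodman: 1/n_f = τ_a/S_se + τ_m/S_su = 48.396/369 + 113.15/828 = 0.13115 + 0.13665 = 0.2678
n_f = 1/0.2678 = 3.734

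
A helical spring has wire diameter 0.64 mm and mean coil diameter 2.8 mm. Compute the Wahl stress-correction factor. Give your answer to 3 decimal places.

1.363

C = D/d = 2.8/0.64 = 4.3750
K_W = (4C−1)/(4C−4) + 0.615/C = 16.500/13.500 + 0.1406 = 1.3628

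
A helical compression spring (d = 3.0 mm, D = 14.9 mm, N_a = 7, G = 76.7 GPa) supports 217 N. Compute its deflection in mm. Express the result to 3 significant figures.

6.47 mm

k = Gd⁴/(8D³N_a) = (76.7×10³)(3.0⁴)/(8·14.9³·7) = 33.538 N/mm
δ = F/k = 217 / 33.538 = 6.4703 mm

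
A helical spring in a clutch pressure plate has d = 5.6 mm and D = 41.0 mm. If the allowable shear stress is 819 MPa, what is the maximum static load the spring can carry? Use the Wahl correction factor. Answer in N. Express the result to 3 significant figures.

C = D/d = 41.0/5.6 = 7.3214
K_W = (4C−1)/(4C−4) + 0.615/C = 28.286/25.286 + 0.0840 = 1.2026
τ_max = K·8FD/(πd³) → F_max = τ_allow·πd³/(8DK)
F_max = 819·π·5.6³/(8·41.0·1.2026) = 4.5185e+05/394.47 = 1145.5 N

1150 N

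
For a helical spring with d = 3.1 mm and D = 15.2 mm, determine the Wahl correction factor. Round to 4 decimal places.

1.3176

C = D/d = 15.2/3.1 = 4.9032
K_W = (4C−1)/(4C−4) + 0.615/C = 18.613/15.613 + 0.1254 = 1.3176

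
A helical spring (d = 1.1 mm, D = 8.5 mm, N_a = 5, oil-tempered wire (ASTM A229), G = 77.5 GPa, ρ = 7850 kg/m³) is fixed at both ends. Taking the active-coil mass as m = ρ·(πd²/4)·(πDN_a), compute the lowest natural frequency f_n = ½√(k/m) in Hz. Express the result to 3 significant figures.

1080 Hz

k = Gd⁴/(8D³N_a) = (77.5×10³)(1.1⁴)/(8·8.5³·5) = 4.6191 N/mm = 4619.1 N/m
Wire length L = πDN_a = π·8.5·5 = 133.52 mm
m = ρ·(πd²/4)·L = 7850 × 0.95033×10⁻⁶ m² × 0.13352 m = 0.00099606 kg
f_n = ½√(k/m) = 0.5·√(4619.1/0.00099606) = 0.5·√(4.6374e+06) = 1076.7 Hz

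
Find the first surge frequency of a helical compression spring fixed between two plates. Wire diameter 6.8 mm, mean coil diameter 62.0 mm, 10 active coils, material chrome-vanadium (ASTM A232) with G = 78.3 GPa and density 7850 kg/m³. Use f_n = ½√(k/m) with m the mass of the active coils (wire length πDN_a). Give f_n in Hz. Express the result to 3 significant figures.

k = Gd⁴/(8D³N_a) = (78.3×10³)(6.8⁴)/(8·62.0³·10) = 8.7808 N/mm = 8780.8 N/m
Wire length L = πDN_a = π·62.0·10 = 1947.8 mm
m = ρ·(πd²/4)·L = 7850 × 36.317×10⁻⁶ m² × 1.9478 m = 0.55529 kg
f_n = ½√(k/m) = 0.5·√(8780.8/0.55529) = 0.5·√(15813) = 62.875 Hz

62.9 Hz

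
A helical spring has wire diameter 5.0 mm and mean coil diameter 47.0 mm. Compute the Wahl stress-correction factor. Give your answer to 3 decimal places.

1.155

C = D/d = 47.0/5.0 = 9.4000
K_W = (4C−1)/(4C−4) + 0.615/C = 36.600/33.600 + 0.0654 = 1.1547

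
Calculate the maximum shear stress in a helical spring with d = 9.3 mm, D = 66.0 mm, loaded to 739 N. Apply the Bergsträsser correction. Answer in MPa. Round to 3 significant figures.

Spring index C = D/d = 66.0/9.3 = 7.0968
K_B = (4C+2)/(4C−3) = 30.387/25.387 = 1.1970
τ₀ = 8FD/(πd³) = 8·739·66.0/(π·9.3³) = 390192/2527 = 154.41 MPa
τ_max = K·τ₀ = 1.1970 × 154.41 = 184.82 MPa

185 MPa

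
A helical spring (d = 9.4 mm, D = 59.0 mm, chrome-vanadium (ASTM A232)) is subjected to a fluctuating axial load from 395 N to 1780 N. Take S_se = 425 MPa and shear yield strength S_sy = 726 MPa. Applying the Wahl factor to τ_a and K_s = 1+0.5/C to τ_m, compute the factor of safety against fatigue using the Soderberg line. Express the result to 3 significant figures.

1.52

C = D/d = 59.0/9.4 = 6.2766; K_W = (4C−1)/(4C−4)+0.615/C = 1.2401; K_s = 1+0.5/C = 1.0797
F_a = (F_max−F_min)/2 = 692.5 N; F_m = (F_max+F_min)/2 = 1087.5 N
τ_a = K_W·8F_aD/(πd³) = 1.2401 × 125.26 = 155.34 MPa
τ_m = K_s·8F_mD/(πd³) = 1.0797 × 196.72 = 212.39 MPa
Soderberg: 1/n_f = τ_a/S_se + τ_m/S_sy = 155.34/425 + 212.39/726 = 0.36551 + 0.29254 = 0.65806
n_f = 1/0.65806 = 1.52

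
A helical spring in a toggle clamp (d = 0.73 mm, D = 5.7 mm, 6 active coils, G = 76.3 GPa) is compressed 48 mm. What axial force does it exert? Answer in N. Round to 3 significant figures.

k = Gd⁴/(8D³N_a) = (76.3×10³)(0.73⁴)/(8·5.7³·6) = 2.4375 N/mm
F = k·δ = 2.4375 × 48 = 117 N

117 N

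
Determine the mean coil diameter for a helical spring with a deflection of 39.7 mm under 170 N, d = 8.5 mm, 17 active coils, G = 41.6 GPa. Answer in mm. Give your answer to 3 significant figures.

72.0 mm

Required rate k = F/δ = 170/39.7 = 4.2821 N/mm
D = (Gd⁴/(8N_a·k))^(1/3) = (41.6×10³·8.5⁴/(8·17·4.2821))^(1/3)
  = (372882)^(1/3) = 71.9765 mm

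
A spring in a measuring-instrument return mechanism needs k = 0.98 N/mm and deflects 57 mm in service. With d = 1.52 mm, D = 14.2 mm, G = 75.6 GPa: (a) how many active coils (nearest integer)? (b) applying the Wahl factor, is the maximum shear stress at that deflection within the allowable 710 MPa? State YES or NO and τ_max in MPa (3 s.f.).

N_a = Gd⁴/(8D³k) = (75.6×10³)(1.52⁴)/(8·14.2³·0.98) = 17.98 → N_a = 18
Actual rate k = Gd⁴/(8D³·18) = 0.97874 N/mm
Working load F = kδ = 0.97874·57 = 55.788 N
C = 14.2/1.52 = 9.3421; K_W = (4C−1)/(4C−4)+0.615/C = 1.1557
τ_max = K_W·8FD/(πd³) = 1.1557·574.44 = 663.9 MPa
τ_max ≤ 710 MPa → acceptable

(a) 18 coils; (b) YES, τ_max = 664 MPa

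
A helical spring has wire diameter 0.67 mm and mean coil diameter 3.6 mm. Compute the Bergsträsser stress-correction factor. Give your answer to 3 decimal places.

C = D/d = 3.6/0.67 = 5.3731
K_B = (4C+2)/(4C−3) = 23.493/18.493 = 1.2704

1.270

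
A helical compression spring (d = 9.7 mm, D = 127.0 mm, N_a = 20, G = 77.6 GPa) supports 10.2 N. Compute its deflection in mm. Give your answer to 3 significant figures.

k = Gd⁴/(8D³N_a) = (77.6×10³)(9.7⁴)/(8·127.0³·20) = 2.0961 N/mm
δ = F/k = 10.2 / 2.0961 = 4.8661 mm

4.87 mm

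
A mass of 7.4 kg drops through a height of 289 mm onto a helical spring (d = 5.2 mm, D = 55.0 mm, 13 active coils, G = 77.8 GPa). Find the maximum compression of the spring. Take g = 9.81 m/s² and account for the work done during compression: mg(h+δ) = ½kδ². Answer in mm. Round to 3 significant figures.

137 mm

k = Gd⁴/(8D³N_a) = (77.8×10³)(5.2⁴)/(8·55.0³·13) = 3.2875 N/mm
W = mg = 7.4 × 9.81 = 72.594 N
½kδ² − Wδ − Wh = 0 → δ = (W + √(W² + 2kWh))/k
δ = (72.594 + √(5269.9 + 137943))/3.2875 = (72.594 + 378.43)/3.2875 = 137.19 mm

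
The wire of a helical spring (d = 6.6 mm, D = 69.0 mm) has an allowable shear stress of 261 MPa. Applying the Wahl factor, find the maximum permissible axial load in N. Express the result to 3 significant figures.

C = D/d = 69.0/6.6 = 10.4545
K_W = (4C−1)/(4C−4) + 0.615/C = 40.818/37.818 + 0.0588 = 1.1382
τ_max = K·8FD/(πd³) → F_max = τ_allow·πd³/(8DK)
F_max = 261·π·6.6³/(8·69.0·1.1382) = 2.3573e+05/628.26 = 375.22 N

375 N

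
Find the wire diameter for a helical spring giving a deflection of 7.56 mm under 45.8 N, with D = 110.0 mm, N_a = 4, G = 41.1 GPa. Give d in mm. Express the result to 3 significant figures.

8.90 mm

Required rate k = F/δ = 45.8/7.56 = 6.0582 N/mm
d = (8D³N_a·k / G)^(1/4) = (8·110.0³·4·6.0582 / (41.1×10³))^0.25
  = (6278.1)^0.25 = 8.9014 mm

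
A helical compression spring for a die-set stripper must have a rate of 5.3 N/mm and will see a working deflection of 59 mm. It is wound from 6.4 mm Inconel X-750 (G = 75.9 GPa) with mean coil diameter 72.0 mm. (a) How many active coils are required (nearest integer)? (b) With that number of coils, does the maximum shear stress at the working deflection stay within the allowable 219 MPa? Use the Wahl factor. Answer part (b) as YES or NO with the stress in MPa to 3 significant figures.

(a) 8 coils; (b) NO, τ_max = 248 MPa

N_a = Gd⁴/(8D³k) = (75.9×10³)(6.4⁴)/(8·72.0³·5.3) = 8.046 → N_a = 8
Actual rate k = Gd⁴/(8D³·8) = 5.3307 N/mm
Working load F = kδ = 5.3307·59 = 314.51 N
C = 72.0/6.4 = 11.2500; K_W = (4C−1)/(4C−4)+0.615/C = 1.1278
τ_max = K_W·8FD/(πd³) = 1.1278·219.97 = 248.09 MPa
τ_max > 219 MPa → exceeds allowable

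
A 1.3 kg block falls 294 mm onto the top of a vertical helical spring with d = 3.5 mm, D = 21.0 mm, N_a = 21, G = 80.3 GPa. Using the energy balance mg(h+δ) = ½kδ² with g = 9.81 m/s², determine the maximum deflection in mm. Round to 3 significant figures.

k = Gd⁴/(8D³N_a) = (80.3×10³)(3.5⁴)/(8·21.0³·21) = 7.745 N/mm
W = mg = 1.3 × 9.81 = 12.753 N
½kδ² − Wδ − Wh = 0 → δ = (W + √(W² + 2kWh))/k
δ = (12.753 + √(162.64 + 58077.8))/7.745 = (12.753 + 241.33)/7.745 = 32.806 mm

32.8 mm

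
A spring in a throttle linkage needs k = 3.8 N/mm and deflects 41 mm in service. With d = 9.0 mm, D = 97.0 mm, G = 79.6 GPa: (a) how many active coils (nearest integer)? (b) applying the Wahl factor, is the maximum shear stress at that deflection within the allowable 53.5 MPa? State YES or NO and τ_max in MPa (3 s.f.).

(a) 19 coils; (b) NO, τ_max = 59.3 MPa

N_a = Gd⁴/(8D³k) = (79.6×10³)(9.0⁴)/(8·97.0³·3.8) = 18.82 → N_a = 19
Actual rate k = Gd⁴/(8D³·19) = 3.7646 N/mm
Working load F = kδ = 3.7646·41 = 154.35 N
C = 97.0/9.0 = 10.7778; K_W = (4C−1)/(4C−4)+0.615/C = 1.1338
τ_max = K_W·8FD/(πd³) = 1.1338·52.299 = 59.295 MPa
τ_max > 53.5 MPa → exceeds allowable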